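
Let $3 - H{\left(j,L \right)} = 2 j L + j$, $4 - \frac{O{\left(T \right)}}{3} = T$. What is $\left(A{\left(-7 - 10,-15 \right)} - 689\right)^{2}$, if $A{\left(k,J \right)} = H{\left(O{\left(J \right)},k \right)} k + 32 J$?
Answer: $1102040809$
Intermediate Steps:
$O{\left(T \right)} = 12 - 3 T$
$H{\left(j,L \right)} = 3 - j - 2 L j$ ($H{\left(j,L \right)} = 3 - \left(2 j L + j\right) = 3 - \left(2 L j + j\right) = 3 - \left(j + 2 L j\right) = 3 - j - 2 L j$)
$A{\left(k,J \right)} = 32 J + k \left(-9 + 3 J - 2 k \left(12 - 3 J\right)\right)$ ($A{\left(k,J \right)} = \left(3 - \left(12 - 3 J\right) - 2 k \left(12 - 3 J\right)\right) k + 32 J = \left(3 + \left(-12 + 3 J\right) - 2 k \left(12 - 3 J\right)\right) k + 32 J = \left(-9 + 3 J - 2 k \left(12 - 3 J\right)\right) k + 32 J = k \left(-9 + 3 J - 2 k \left(12 - 3 J\right)\right) + 32 J = 32 J + k \left(-9 + 3 J - 2 k \left(12 - 3 J\right)\right)$)
$\left(A{\left(-7 - 10,-15 \right)} - 689\right)^{2} = \left(\left(32 \left(-15\right) + 3 \left(-7 - 10\right) \left(-3 - 15 + 2 \left(-7 - 10\right) \left(-4 - 15\right)\right)\right) - 689\right)^{2} = \left(\left(-480 + 3 \left(-7 - 10\right) \left(-3 - 15 + 2 \left(-7 - 10\right) \left(-19\right)\right)\right) - 689\right)^{2} = \left(\left(-480 + 3 \left(-17\right) \left(-3 - 15 + 2 \left(-17\right) \left(-19\right)\right)\right) - 689\right)^{2} = \left(\left(-480 + 3 \left(-17\right) \left(-3 - 15 + 646\right)\right) - 689\right)^{2} = \left(\left(-480 + 3 \left(-17\right) 628\right) - 689\right)^{2} = \left(\left(-480 - 32028\right) - 689\right)^{2} = \left(-32508 - 689\right)^{2} = \left(-33197\right)^{2} = 1102040809$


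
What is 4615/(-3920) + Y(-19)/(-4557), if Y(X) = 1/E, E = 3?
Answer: -257533/218736 ≈ -1.1774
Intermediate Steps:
Y(X) = ⅓ (Y(X) = 1/3 = ⅓)
4615/(-3920) + Y(-19)/(-4557) = 4615/(-3920) + (⅓)/(-4557) = 4615*(-1/3920) + (⅓)*(-1/4557) = -923/784 - 1/13671 = -257533/218736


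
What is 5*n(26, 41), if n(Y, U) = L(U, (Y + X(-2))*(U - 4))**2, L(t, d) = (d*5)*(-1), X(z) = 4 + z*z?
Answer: 197820500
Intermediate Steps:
X(z) = 4 + z**2
L(t, d) = -5*d (L(t, d) = (5*d)*(-1) = -5*d)
n(Y, U) = 25*(-4 + U)**2*(8 + Y)**2 (n(Y, U) = (-5*(Y + (4 + (-2)**2))*(U - 4))**2 = (-5*(Y + (4 + 4))*(-4 + U))**2 = (-5*(Y + 8)*(-4 + U))**2 = (-5*(8 + Y)*(-4 + U))**2 = (-5*(-4 + U)*(8 + Y))**2 = 25*(-4 + U)**2*(8 + Y)**2)
5*n(26, 41) = 5*(25*(32 - 8*41 + 4*26 - 1*41*26)**2) = 5*(25*(32 - 328 + 104 - 1066)**2) = 5*(25*(-1258)**2) = 5*(25*1582564) = 5*39564100 = 197820500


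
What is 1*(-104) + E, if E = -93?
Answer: -197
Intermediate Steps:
1*(-104) + E = 1*(-104) - 93 = -104 - 93 = -197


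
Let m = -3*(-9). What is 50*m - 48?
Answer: 1302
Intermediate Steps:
m = 27
50*m - 48 = 50*27 - 48 = 1350 - 48 = 1302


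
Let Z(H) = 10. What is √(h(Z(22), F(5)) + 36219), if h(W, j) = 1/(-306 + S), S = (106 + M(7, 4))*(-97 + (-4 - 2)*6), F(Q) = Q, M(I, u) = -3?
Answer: √7103995551470/14005 ≈ 190.31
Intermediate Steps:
S = -13699 (S = (106 - 3)*(-97 + (-4 - 2)*6) = 103*(-97 - 6*6) = 103*(-97 - 36) = 103*(-133) = -13699)
h(W, j) = -1/14005 (h(W, j) = 1/(-306 - 13699) = 1/(-14005) = -1/14005)
√(h(Z(22), F(5)) + 36219) = √(-1/14005 + 36219) = √(507247094/14005) = √7103995551470/14005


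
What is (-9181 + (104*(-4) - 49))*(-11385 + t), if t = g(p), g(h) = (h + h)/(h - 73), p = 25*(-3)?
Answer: 4062967545/37 ≈ 1.0981e+8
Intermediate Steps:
p = -75
g(h) = 2*h/(-73 + h) (g(h) = (2*h)/(-73 + h) = 2*h/(-73 + h))
t = 75/74 (t = 2*(-75)/(-73 - 75) = 2*(-75)/(-148) = 2*(-75)*(-1/148) = 75/74 ≈ 1.0135)
(-9181 + (104*(-4) - 49))*(-11385 + t) = (-9181 + (104*(-4) - 49))*(-11385 + 75/74) = (-9181 + (-416 - 49))*(-842415/74) = (-9181 - 465)*(-842415/74) = -9646*(-842415/74) = 4062967545/37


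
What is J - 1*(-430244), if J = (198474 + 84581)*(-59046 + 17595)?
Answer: -11732482561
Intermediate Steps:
J = -11732912805 (J = 283055*(-41451) = -11732912805)
J - 1*(-430244) = -11732912805 - 1*(-430244) = -11732912805 + 430244 = -11732482561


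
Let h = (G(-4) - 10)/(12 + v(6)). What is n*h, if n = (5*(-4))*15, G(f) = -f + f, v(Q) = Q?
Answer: 500/3 ≈ 166.67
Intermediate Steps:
G(f) = 0
n = -300 (n = -20*15 = -300)
h = -5/9 (h = (0 - 10)/(12 + 6) = -10/18 = -10*1/18 = -5/9 ≈ -0.55556)
n*h = -300*(-5/9) = 500/3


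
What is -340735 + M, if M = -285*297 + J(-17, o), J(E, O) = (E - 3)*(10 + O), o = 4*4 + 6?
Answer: -426020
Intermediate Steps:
o = 22 (o = 16 + 6 = 22)
J(E, O) = (-3 + E)*(10 + O)
M = -85285 (M = -285*297 + (-30 - 3*22 + 10*(-17) - 17*22) = -84645 + (-30 - 66 - 170 - 374) = -84645 - 640 = -85285)
-340735 + M = -340735 - 85285 = -426020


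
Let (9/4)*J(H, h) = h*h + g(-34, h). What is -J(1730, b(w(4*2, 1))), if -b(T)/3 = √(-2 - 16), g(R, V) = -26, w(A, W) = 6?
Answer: 752/9 ≈ 83.556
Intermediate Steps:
b(T) = -9*I*√2 (b(T) = -3*√(-2 - 16) = -9*I*√2)
J(H, h) = -104/9 + 4*h²/9 (J(H, h) = 4*(h*h - 26)/9 = 4*(h² - 26)/9 = 4*(-26 + h²)/9 = -104/9 + 4*h²/9)
-J(1730, b(w(4*2, 1))) = -(-104/9 + 4*(-9*I*√2)²/9) = -(-104/9 + (4/9)*(-162)) = -(-104/9 - 72) = -1*(-752/9) = 752/9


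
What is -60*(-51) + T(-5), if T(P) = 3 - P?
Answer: 3068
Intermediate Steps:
-60*(-51) + T(-5) = -60*(-51) + (3 - 1*(-5)) = 3060 + (3 + 5) = 3060 + 8 = 3068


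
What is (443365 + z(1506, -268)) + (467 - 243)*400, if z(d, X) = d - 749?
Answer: 533722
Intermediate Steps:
z(d, X) = -749 + d
(443365 + z(1506, -268)) + (467 - 243)*400 = (443365 + (-749 + 1506)) + (467 - 243)*400 = (443365 + 757) + 224*400 = 444122 + 89600 = 533722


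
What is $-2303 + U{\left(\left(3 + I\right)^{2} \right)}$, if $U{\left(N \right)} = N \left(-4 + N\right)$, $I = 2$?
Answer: $-1778$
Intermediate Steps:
$-2303 + U{\left(\left(3 + I\right)^{2} \right)} = -2303 + \left(3 + 2\right)^{2} \left(-4 + \left(3 + 2\right)^{2}\right) = -2303 + 5^{2} \left(-4 + 5^{2}\right) = -2303 + 25 \left(-4 + 25\right) = -2303 + 25 \cdot 21 = -2303 + 525 = -1778$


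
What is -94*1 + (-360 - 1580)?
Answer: -2034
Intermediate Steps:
-94*1 + (-360 - 1580) = -94 - 1940 = -2034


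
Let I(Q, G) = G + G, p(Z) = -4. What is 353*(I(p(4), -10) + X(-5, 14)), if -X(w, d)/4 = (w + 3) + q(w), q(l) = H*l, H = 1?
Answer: 2824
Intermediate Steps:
q(l) = l (q(l) = 1*l = l)
X(w, d) = -12 - 8*w (X(w, d) = -4*((w + 3) + w) = -4*((3 + w) + w) = -4*(3 + 2*w) = -12 - 8*w)
I(Q, G) = 2*G
353*(I(p(4), -10) + X(-5, 14)) = 353*(2*(-10) + (-12 - 8*(-5))) = 353*(-20 + (-12 + 40)) = 353*(-20 + 28) = 353*8 = 2824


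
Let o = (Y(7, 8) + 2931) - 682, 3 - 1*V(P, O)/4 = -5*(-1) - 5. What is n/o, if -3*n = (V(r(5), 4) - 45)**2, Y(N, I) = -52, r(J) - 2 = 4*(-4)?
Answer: -363/2197 ≈ -0.16523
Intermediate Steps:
r(J) = -14 (r(J) = 2 + 4*(-4) = 2 - 16 = -14)
V(P, O) = 12 (V(P, O) = 12 - 4*(-5*(-1) - 5) = 12 - 4*(5 - 5) = 12 - 4*0 = 12 + 0 = 12)
o = 2197 (o = (-52 + 2931) - 682 = 2879 - 682 = 2197)
n = -363 (n = -(12 - 45)**2/3 = -1/3*(-33)**2 = -1/3*1089 = -363)
n/o = -363/2197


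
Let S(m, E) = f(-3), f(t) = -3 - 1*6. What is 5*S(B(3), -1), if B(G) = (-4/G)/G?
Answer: -45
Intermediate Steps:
B(G) = -4/G²
f(t) = -9 (f(t) = -3 - 6 = -9)
S(m, E) = -9
5*S(B(3), -1) = 5*(-9) = -45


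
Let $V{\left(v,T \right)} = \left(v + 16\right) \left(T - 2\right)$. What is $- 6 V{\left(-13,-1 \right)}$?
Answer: $54$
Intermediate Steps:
$V{\left(v,T \right)} = \left(-2 + T\right) \left(16 + v\right)$ ($V{\left(v,T \right)} = \left(16 + v\right) \left(-2 + T\right) = \left(-2 + T\right) \left(16 + v\right)$)
$- 6 V{\left(-13,-1 \right)} = - 6 \left(-32 - -26 + 16 \left(-1\right) - -13\right) = - 6 \left(-32 + 26 - 16 + 13\right) = \left(-6\right) \left(-9\right) = 54$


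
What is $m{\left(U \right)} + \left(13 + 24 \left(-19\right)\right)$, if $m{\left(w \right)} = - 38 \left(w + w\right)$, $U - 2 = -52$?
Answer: $3357$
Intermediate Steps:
$U = -50$ ($U = 2 - 52 = -50$)
$m{\left(w \right)} = - 76 w$ ($m{\left(w \right)} = - 38 \cdot 2 w = - 76 w$)
$m{\left(U \right)} + \left(13 + 24 \left(-19\right)\right) = \left(-76\right) \left(-50\right) + \left(13 + 24 \left(-19\right)\right) = 3800 + \left(13 - 456\right) = 3800 - 443 = 3357$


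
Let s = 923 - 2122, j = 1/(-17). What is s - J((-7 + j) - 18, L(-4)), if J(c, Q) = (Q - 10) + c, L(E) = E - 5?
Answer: -19634/17 ≈ -1154.9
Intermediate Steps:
j = -1/17 ≈ -0.058824
s = -1199
L(E) = -5 + E
J(c, Q) = -10 + Q + c (J(c, Q) = (-10 + Q) + c = -10 + Q + c)
s - J((-7 + j) - 18, L(-4)) = -1199 - (-10 + (-5 - 4) + ((-7 - 1/17) - 18)) = -1199 - (-10 - 9 + (-120/17 - 18)) = -1199 - (-10 - 9 - 426/17) = -1199 - 1*(-749/17) = -1199 + 749/17 = -19634/17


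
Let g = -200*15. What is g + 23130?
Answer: 20130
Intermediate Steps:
g = -3000
g + 23130 = -3000 + 23130 = 20130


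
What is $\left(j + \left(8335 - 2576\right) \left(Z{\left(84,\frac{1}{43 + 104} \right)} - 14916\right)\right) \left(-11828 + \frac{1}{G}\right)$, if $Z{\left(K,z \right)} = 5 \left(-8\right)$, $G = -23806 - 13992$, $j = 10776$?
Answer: $\frac{19251223608644430}{18899} \approx 1.0186 \cdot 10^{12}$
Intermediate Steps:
$G = -37798$ ($G = -23806 - 13992 = -37798$)
$Z{\left(K,z \right)} = -40$
$\left(j + \left(8335 - 2576\right) \left(Z{\left(84,\frac{1}{43 + 104} \right)} - 14916\right)\right) \left(-11828 + \frac{1}{G}\right) = \left(10776 + \left(8335 - 2576\right) \left(-40 - 14916\right)\right) \left(-11828 + \frac{1}{-37798}\right) = \left(10776 + 5759 \left(-14956\right)\right) \left(-11828 - \frac{1}{37798}\right) = \left(10776 - 86131604\right) \left(- \frac{447074745}{37798}\right) = \left(-86120828\right) \left(- \frac{447074745}{37798}\right) = \frac{19251223608644430}{18899}$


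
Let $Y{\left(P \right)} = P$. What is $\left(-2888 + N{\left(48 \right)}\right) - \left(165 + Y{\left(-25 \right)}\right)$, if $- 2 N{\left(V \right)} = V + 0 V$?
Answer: $-3052$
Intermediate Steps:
$N{\left(V \right)} = - \frac{V}{2}$ ($N{\left(V \right)} = - \frac{V + 0 V}{2} = - \frac{V + 0}{2} = - \frac{V}{2}$)
$\left(-2888 + N{\left(48 \right)}\right) - \left(165 + Y{\left(-25 \right)}\right) = \left(-2888 - 24\right) - 140 = \left(-2888 - 24\right) + \left(-165 + 25\right) = -2912 - 140 = -3052$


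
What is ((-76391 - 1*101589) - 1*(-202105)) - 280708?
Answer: -256583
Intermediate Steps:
((-76391 - 1*101589) - 1*(-202105)) - 280708 = ((-76391 - 101589) + 202105) - 280708 = (-177980 + 202105) - 280708 = 24125 - 280708 = -256583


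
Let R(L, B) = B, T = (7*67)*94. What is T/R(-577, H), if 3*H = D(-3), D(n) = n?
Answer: -44086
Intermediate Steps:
H = -1 (H = (1/3)*(-3) = -1)
T = 44086 (T = 469*94 = 44086)
T/R(-577, H) = 44086/(-1) = 44086*(-1) = -44086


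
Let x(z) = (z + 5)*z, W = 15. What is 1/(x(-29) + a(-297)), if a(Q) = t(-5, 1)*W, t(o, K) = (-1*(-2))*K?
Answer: 1/726 ≈ 0.0013774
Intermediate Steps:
t(o, K) = 2*K
a(Q) = 30 (a(Q) = (2*1)*15 = 2*15 = 30)
x(z) = z*(5 + z) (x(z) = (5 + z)*z = z*(5 + z))
1/(x(-29) + a(-297)) = 1/(-29*(5 - 29) + 30) = 1/(-29*(-24) + 30) = 1/(696 + 30) = 1/726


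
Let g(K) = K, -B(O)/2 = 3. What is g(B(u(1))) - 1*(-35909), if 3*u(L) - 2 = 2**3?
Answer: 35903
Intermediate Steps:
u(L) = 10/3 (u(L) = 2/3 + (1/3)*2**3 = 2/3 + (1/3)*8 = 2/3 + 8/3 = 10/3)
B(O) = -6 (B(O) = -2*3 = -6)
g(B(u(1))) - 1*(-35909) = -6 - 1*(-35909) = -6 + 35909 = 35903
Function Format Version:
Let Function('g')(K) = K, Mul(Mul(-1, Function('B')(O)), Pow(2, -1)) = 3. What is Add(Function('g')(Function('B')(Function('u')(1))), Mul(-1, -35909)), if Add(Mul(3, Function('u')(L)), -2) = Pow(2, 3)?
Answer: 35903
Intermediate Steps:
Function('u')(L) = Rational(10, 3) (Function('u')(L) = Add(Rational(2, 3), Mul(Rational(1, 3), Pow(2, 3))) = Add(Rational(2, 3), Mul(Rational(1, 3), 8)) = Add(Rational(2, 3), Rational(8, 3)) = Rational(10, 3))
Function('B')(O) = -6 (Function('B')(O) = Mul(-2, 3) = -6)
Add(Function('g')(Function('B')(Function('u')(1))), Mul(-1, -35909)) = Add(-6, Mul(-1, -35909)) = Add(-6, 35909) = 35903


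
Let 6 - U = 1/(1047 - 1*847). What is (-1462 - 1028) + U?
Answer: -496801/200 ≈ -2484.0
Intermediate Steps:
U = 1199/200 (U = 6 - 1/(1047 - 1*847) = 6 - 1/(1047 - 847) = 6 - 1/200 = 1199/200 ≈ 5.9950)
(-1462 - 1028) + U = (-1462 - 1028) + 1199/200 = -2490 + 1199/200 = -496801/200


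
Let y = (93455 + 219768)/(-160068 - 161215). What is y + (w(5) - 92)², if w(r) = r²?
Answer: 1441926164/321283 ≈ 4488.0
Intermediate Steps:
y = -313223/321283 (y = 313223/(-321283) = 313223*(-1/321283) = -313223/321283 ≈ -0.97491)
y + (w(5) - 92)² = -313223/321283 + (5² - 92)² = -313223/321283 + (25 - 92)² = -313223/321283 + (-67)² = -313223/321283 + 4489 = 1441926164/321283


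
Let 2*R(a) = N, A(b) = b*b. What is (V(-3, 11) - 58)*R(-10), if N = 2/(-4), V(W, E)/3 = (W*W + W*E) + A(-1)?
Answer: 127/4 ≈ 31.750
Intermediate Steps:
A(b) = b²
V(W, E) = 3 + 3*W² + 3*E*W (V(W, E) = 3*((W*W + W*E) + (-1)²) = 3*((W² + E*W) + 1) = 3*(1 + W² + E*W) = 3 + 3*W² + 3*E*W)
N = -½ (N = 2*(-¼) = -½ ≈ -0.50000)
R(a) = -¼ (R(a) = (½)*(-½) = -¼)
(V(-3, 11) - 58)*R(-10) = ((3 + 3*(-3)² + 3*11*(-3)) - 58)*(-¼) = ((3 + 3*9 - 99) - 58)*(-¼) = ((3 + 27 - 99) - 58)*(-¼) = (-69 - 58)*(-¼) = -127*(-¼) = 127/4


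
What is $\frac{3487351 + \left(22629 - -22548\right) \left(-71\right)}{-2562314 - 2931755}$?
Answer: $- \frac{279784}{5494069} \approx -0.050925$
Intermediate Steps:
$\frac{3487351 + \left(22629 - -22548\right) \left(-71\right)}{-2562314 - 2931755} = \frac{3487351 + \left(22629 + 22548\right) \left(-71\right)}{-5494069} = \left(3487351 + 45177 \left(-71\right)\right) \left(- \frac{1}{5494069}\right) = \left(3487351 - 3207567\right) \left(- \frac{1}{5494069}\right) = 279784 \left(- \frac{1}{5494069}\right) = - \frac{279784}{5494069}$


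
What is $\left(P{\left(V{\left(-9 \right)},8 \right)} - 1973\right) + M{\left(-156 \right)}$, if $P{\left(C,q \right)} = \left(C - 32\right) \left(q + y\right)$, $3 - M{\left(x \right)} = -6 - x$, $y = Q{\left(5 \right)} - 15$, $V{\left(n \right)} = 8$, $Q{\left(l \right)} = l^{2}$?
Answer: $-2552$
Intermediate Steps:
$y = 10$ ($y = 5^{2} - 15 = 25 - 15 = 10$)
$M{\left(x \right)} = 9 + x$ ($M{\left(x \right)} = 3 - \left(-6 - x\right) = 3 + \left(6 + x\right) = 9 + x$)
$P{\left(C,q \right)} = \left(-32 + C\right) \left(10 + q\right)$ ($P{\left(C,q \right)} = \left(C - 32\right) \left(q + 10\right) = \left(-32 + C\right) \left(10 + q\right)$)
$\left(P{\left(V{\left(-9 \right)},8 \right)} - 1973\right) + M{\left(-156 \right)} = \left(\left(-320 - 256 + 10 \cdot 8 + 8 \cdot 8\right) - 1973\right) + \left(9 - 156\right) = \left(\left(-320 - 256 + 80 + 64\right) - 1973\right) - 147 = \left(-432 - 1973\right) - 147 = -2405 - 147 = -2552$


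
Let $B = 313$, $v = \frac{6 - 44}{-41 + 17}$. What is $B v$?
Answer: $\frac{5947}{12} \approx 495.58$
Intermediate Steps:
$v = \frac{19}{12}$ ($v = - \frac{38}{-24} = \left(-38\right) \left(- \frac{1}{24}\right) = \frac{19}{12} \approx 1.5833$)
$B v = 313 \cdot \frac{19}{12} = \frac{5947}{12}$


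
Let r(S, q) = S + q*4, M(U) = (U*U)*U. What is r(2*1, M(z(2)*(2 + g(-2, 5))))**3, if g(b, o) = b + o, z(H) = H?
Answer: 64096048008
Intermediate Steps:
M(U) = U**3 (M(U) = U**2*U = U**3)
r(S, q) = S + 4*q
r(2*1, M(z(2)*(2 + g(-2, 5))))**3 = (2*1 + 4*(2*(2 + (-2 + 5)))**3)**3 = (2 + 4*(2*(2 + 3))**3)**3 = (2 + 4*(2*5)**3)**3 = (2 + 4*10**3)**3 = (2 + 4*1000)**3 = (2 + 4000)**3 = 4002**3 = 64096048008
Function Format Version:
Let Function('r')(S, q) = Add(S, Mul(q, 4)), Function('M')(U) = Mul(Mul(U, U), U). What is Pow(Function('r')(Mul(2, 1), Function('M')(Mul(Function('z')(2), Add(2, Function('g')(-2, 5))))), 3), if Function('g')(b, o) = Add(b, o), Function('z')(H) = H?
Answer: 64096048008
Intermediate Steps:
Function('M')(U) = Pow(U, 3) (Function('M')(U) = Mul(Pow(U, 2), U) = Pow(U, 3))
Function('r')(S, q) = Add(S, Mul(4, q))
Pow(Function('r')(Mul(2, 1), Function('M')(Mul(Function('z')(2), Add(2, Function('g')(-2, 5))))), 3) = Pow(Add(Mul(2, 1), Mul(4, Pow(Mul(2, Add(2, Add(-2, 5))), 3))), 3) = Pow(Add(2, Mul(4, Pow(Mul(2, Add(2, 3)), 3))), 3) = Pow(Add(2, Mul(4, Pow(Mul(2, 5), 3))), 3) = Pow(Add(2, Mul(4, Pow(10, 3))), 3) = Pow(Add(2, Mul(4, 1000)), 3) = Pow(Add(2, 4000), 3) = Pow(4002, 3) = 64096048008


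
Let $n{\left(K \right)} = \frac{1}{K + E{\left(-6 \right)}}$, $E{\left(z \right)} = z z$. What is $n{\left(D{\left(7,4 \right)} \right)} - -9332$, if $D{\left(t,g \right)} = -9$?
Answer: $\frac{251965}{27} \approx 9332.0$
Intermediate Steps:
$E{\left(z \right)} = z^{2}$
$n{\left(K \right)} = \frac{1}{36 + K}$ ($n{\left(K \right)} = \frac{1}{K + \left(-6\right)^{2}} = \frac{1}{K + 36} = \frac{1}{36 + K}$)
$n{\left(D{\left(7,4 \right)} \right)} - -9332 = \frac{1}{36 - 9} - -9332 = \frac{1}{27} + 9332 = \frac{251965}{27}$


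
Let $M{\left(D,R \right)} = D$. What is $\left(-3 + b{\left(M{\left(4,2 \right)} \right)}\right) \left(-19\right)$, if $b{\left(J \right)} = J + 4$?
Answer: $-95$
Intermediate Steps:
$b{\left(J \right)} = 4 + J$
$\left(-3 + b{\left(M{\left(4,2 \right)} \right)}\right) \left(-19\right) = \left(-3 + \left(4 + 4\right)\right) \left(-19\right) = \left(-3 + 8\right) \left(-19\right) = 5 \left(-19\right) = -95$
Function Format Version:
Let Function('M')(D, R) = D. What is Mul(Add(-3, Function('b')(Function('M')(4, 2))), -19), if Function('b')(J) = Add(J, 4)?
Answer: -95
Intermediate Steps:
Function('b')(J) = Add(4, J)
Mul(Add(-3, Function('b')(Function('M')(4, 2))), -19) = Mul(Add(-3, Add(4, 4)), -19) = Mul(Add(-3, 8), -19) = Mul(5, -19) = -95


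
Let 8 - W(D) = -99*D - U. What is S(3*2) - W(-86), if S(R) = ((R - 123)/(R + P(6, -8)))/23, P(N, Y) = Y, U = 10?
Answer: 390933/46 ≈ 8498.5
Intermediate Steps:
W(D) = 18 + 99*D (W(D) = 8 - (-99*D - 1*10) = 8 - (-99*D - 10) = 8 - (-10 - 99*D) = 8 + (10 + 99*D) = 18 + 99*D)
S(R) = (-123 + R)/(23*(-8 + R)) (S(R) = ((R - 123)/(R - 8))/23 = ((-123 + R)/(-8 + R))*(1/23) = (-123 + R)/(23*(-8 + R)))
S(3*2) - W(-86) = (-123 + 3*2)/(23*(-8 + 3*2)) - (18 + 99*(-86)) = (-123 + 6)/(23*(-8 + 6)) - (18 - 8514) = (1/23)*(-117)/(-2) - 1*(-8496) = (1/23)*(-½)*(-117) + 8496 = 117/46 + 8496 = 390933/46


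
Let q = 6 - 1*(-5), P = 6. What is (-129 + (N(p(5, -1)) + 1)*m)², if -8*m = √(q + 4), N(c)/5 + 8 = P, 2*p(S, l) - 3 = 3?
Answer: 1066239/64 - 1161*√15/4 ≈ 15536.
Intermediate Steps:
q = 11 (q = 6 + 5 = 11)
p(S, l) = 3 (p(S, l) = 3/2 + (½)*3 = 3/2 + 3/2 = 3)
N(c) = -10 (N(c) = -40 + 5*6 = -40 + 30 = -10)
m = -√15/8 (m = -√(11 + 4)/8 = -√15/8 ≈ -0.48412)
(-129 + (N(p(5, -1)) + 1)*m)² = (-129 + (-10 + 1)*(-√15/8))² = (-129 - (-9)*√15/8)² = (-129 + 9*√15/8)²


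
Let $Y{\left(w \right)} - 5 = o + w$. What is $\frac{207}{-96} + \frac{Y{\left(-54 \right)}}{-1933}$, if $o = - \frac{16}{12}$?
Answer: $- \frac{395299}{185568} \approx -2.1302$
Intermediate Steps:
$o = - \frac{4}{3}$ ($o = \left(-16\right) \frac{1}{12} = - \frac{4}{3} \approx -1.3333$)
$Y{\left(w \right)} = \frac{11}{3} + w$ ($Y{\left(w \right)} = 5 + \left(- \frac{4}{3} + w\right) = \frac{11}{3} + w$)
$\frac{207}{-96} + \frac{Y{\left(-54 \right)}}{-1933} = \frac{207}{-96} + \frac{\frac{11}{3} - 54}{-1933} = 207 \left(- \frac{1}{96}\right) - - \frac{151}{5799} = - \frac{69}{32} + \frac{151}{5799} = - \frac{395299}{185568}$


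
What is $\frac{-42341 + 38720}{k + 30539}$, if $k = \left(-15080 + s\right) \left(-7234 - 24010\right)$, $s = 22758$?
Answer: $\frac{1207}{79953631} \approx 1.5096 \cdot 10^{-5}$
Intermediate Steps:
$k = -239891432$ ($k = \left(-15080 + 22758\right) \left(-7234 - 24010\right) = 7678 \left(-31244\right) = -239891432$)
$\frac{-42341 + 38720}{k + 30539} = \frac{-42341 + 38720}{-239891432 + 30539} = - \frac{3621}{-239860893} = \left(-3621\right) \left(- \frac{1}{239860893}\right) = \frac{1207}{79953631}$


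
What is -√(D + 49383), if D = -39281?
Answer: -√10102 ≈ -100.51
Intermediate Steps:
-√(D + 49383) = -√(-39281 + 49383) = -√10102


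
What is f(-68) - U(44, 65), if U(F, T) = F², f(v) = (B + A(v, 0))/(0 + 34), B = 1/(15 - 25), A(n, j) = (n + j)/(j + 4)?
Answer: -658411/340 ≈ -1936.5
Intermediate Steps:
A(n, j) = (j + n)/(4 + j)
B = -⅒ (B = 1/(-10) = -⅒ ≈ -0.10000)
f(v) = -1/340 + v/136 (f(v) = (-⅒ + (0 + v)/(4 + 0))/(0 + 34) = (-⅒ + v/4)/34 = (-⅒ + v/4)*(1/34) = -1/340 + v/136)
f(-68) - U(44, 65) = (-1/340 + (1/136)*(-68)) - 1*44² = (-1/340 - ½) - 1*1936 = -171/340 - 1936 = -658411/340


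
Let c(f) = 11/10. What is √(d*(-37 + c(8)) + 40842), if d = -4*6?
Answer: √1042590/5 ≈ 204.21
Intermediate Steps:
c(f) = 11/10 (c(f) = 11*(⅒) = 11/10)
d = -24
√(d*(-37 + c(8)) + 40842) = √(-24*(-37 + 11/10) + 40842) = √(-24*(-359/10) + 40842) = √(4308/5 + 40842) = √(208518/5) = √1042590/5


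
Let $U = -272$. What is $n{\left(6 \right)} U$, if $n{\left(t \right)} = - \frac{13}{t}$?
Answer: $\frac{1768}{3} \approx 589.33$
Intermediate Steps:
$n{\left(6 \right)} U = - \frac{13}{6} \left(-272\right) = \left(-13\right) \frac{1}{6} \left(-272\right) = \left(- \frac{13}{6}\right) \left(-272\right) = \frac{1768}{3}$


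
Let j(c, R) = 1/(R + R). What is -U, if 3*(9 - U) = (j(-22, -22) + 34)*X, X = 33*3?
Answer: 4449/4 ≈ 1112.3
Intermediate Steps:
j(c, R) = 1/(2*R)
X = 99
U = -4449/4 (U = 9 - ((½)/(-22) + 34)*99/3 = 9 - ((½)*(-1/22) + 34)*99/3 = 9 - (-1/44 + 34)*99/3 = 9 - 1495*99/132 = 9 - ⅓*13455/4 = 9 - 4485/4 = -4449/4 ≈ -1112.3)
-U = -1*(-4449/4) = 4449/4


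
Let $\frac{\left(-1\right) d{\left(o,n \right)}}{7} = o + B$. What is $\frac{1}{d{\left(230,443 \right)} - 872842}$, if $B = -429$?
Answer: $- \frac{1}{871449} \approx -1.1475 \cdot 10^{-6}$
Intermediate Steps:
$d{\left(o,n \right)} = 3003 - 7 o$ ($d{\left(o,n \right)} = - 7 \left(o - 429\right) = - 7 \left(-429 + o\right) = 3003 - 7 o$)
$\frac{1}{d{\left(230,443 \right)} - 872842} = \frac{1}{\left(3003 - 1610\right) - 872842} = \frac{1}{1393 - 872842} = \frac{1}{-871449} = - \frac{1}{871449}$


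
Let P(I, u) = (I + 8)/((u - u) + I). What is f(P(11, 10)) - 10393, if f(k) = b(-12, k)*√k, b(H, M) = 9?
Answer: -10393 + 9*√209/11 ≈ -10381.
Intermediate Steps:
P(I, u) = (8 + I)/I (P(I, u) = (8 + I)/(0 + I) = (8 + I)/I)
f(k) = 9*√k
f(P(11, 10)) - 10393 = 9*√((8 + 11)/11) - 10393 = 9*√((1/11)*19) - 10393 = 9*√(19/11) - 10393 = 9*(√209/11) - 10393 = 9*√209/11 - 10393 = -10393 + 9*√209/11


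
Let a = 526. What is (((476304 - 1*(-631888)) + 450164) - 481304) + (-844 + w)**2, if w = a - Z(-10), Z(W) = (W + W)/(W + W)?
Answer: 1178813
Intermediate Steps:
Z(W) = 1 (Z(W) = (2*W)/((2*W)) = (2*W)*(1/(2*W)) = 1)
w = 525 (w = 526 - 1*1 = 526 - 1 = 525)
(((476304 - 1*(-631888)) + 450164) - 481304) + (-844 + w)**2 = (((476304 - 1*(-631888)) + 450164) - 481304) + (-844 + 525)**2 = (((476304 + 631888) + 450164) - 481304) + (-319)**2 = ((1108192 + 450164) - 481304) + 101761 = (1558356 - 481304) + 101761 = 1077052 + 101761 = 1178813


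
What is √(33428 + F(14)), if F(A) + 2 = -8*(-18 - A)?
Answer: √33682 ≈ 183.53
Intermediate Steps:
F(A) = 142 + 8*A (F(A) = -2 - 8*(-18 - A) = -2 + (144 + 8*A) = 142 + 8*A)
√(33428 + F(14)) = √(33428 + (142 + 8*14)) = √(33428 + (142 + 112)) = √(33428 + 254) = √33682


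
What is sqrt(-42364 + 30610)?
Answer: 3*I*sqrt(1306) ≈ 108.42*I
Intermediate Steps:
sqrt(-42364 + 30610) = sqrt(-11754) = 3*I*sqrt(1306)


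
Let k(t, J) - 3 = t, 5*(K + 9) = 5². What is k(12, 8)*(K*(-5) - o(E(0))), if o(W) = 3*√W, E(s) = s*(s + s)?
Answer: 300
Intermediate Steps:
K = -4 (K = -9 + (⅕)*5² = -9 + (⅕)*25 = -9 + 5 = -4)
k(t, J) = 3 + t
E(s) = 2*s² (E(s) = s*(2*s) = 2*s²)
k(12, 8)*(K*(-5) - o(E(0))) = (3 + 12)*(-4*(-5) - 3*√(2*0²)) = 15*(20 - 3*√(2*0)) = 15*(20 - 3*√0) = 15*(20 - 3*0) = 15*(20 - 1*0) = 15*(20 + 0) = 15*20 = 300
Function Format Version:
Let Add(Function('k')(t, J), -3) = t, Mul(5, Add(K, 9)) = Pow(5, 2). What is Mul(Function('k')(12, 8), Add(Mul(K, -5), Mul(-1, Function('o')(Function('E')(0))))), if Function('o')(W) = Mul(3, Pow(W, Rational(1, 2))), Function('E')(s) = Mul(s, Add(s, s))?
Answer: 300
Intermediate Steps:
K = -4 (K = Add(-9, Mul(Rational(1, 5), Pow(5, 2))) = Add(-9, Mul(Rational(1, 5), 25)) = Add(-9, 5) = -4)
Function('k')(t, J) = Add(3, t)
Function('E')(s) = Mul(2, Pow(s, 2)) (Function('E')(s) = Mul(s, Mul(2, s)) = Mul(2, Pow(s, 2)))
Mul(Function('k')(12, 8), Add(Mul(K, -5), Mul(-1, Function('o')(Function('E')(0))))) = Mul(Add(3, 12), Add(Mul(-4, -5), Mul(-1, Mul(3, Pow(Mul(2, Pow(0, 2)), Rational(1, 2)))))) = Mul(15, Add(20, Mul(-1, Mul(3, Pow(Mul(2, 0), Rational(1, 2)))))) = Mul(15, Add(20, Mul(-1, Mul(3, Pow(0, Rational(1, 2)))))) = Mul(15, Add(20, Mul(-1, Mul(3, 0)))) = Mul(15, Add(20, Mul(-1, 0))) = Mul(15, Add(20, 0)) = Mul(15, 20) = 300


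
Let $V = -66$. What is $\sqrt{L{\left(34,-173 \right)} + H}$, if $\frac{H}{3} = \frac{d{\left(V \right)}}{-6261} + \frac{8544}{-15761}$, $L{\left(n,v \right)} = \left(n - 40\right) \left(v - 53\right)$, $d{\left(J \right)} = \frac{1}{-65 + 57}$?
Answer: $\frac{5 \sqrt{937844732557297918}}{131572828} \approx 36.802$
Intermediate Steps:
$d{\left(J \right)} = - \frac{1}{8}$ ($d{\left(J \right)} = \frac{1}{-8} = - \frac{1}{8}$)
$L{\left(n,v \right)} = \left(-53 + v\right) \left(-40 + n\right)$ ($L{\left(n,v \right)} = \left(-40 + n\right) \left(-53 + v\right) = \left(-53 + v\right) \left(-40 + n\right)$)
$H = - \frac{427936111}{263145656}$ ($H = 3 \left(- \frac{1}{8 \left(-6261\right)} + \frac{8544}{-15761}\right) = 3 \left(\left(- \frac{1}{8}\right) \left(- \frac{1}{6261}\right) + 8544 \left(- \frac{1}{15761}\right)\right) = 3 \left(\frac{1}{50088} - \frac{8544}{15761}\right) = 3 \left(- \frac{427936111}{789436968}\right) = - \frac{427936111}{263145656} \approx -1.6262$)
$\sqrt{L{\left(34,-173 \right)} + H} = \sqrt{\left(2120 - 1802 - -6920 + 34 \left(-173\right)\right) - \frac{427936111}{263145656}} = \sqrt{\left(2120 - 1802 + 6920 - 5882\right) - \frac{427936111}{263145656}} = \sqrt{1356 - \frac{427936111}{263145656}} = \sqrt{\frac{356397573425}{263145656}} = \frac{5 \sqrt{937844732557297918}}{131572828}$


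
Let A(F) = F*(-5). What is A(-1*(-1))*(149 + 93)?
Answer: -1210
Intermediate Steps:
A(F) = -5*F
A(-1*(-1))*(149 + 93) = (-(-5)*(-1))*(149 + 93) = -5*1*242 = -5*242 = -1210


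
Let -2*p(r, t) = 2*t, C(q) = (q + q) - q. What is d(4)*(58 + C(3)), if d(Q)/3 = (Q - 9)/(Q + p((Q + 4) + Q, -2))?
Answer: -305/2 ≈ -152.50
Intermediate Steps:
C(q) = q (C(q) = 2*q - q = q)
p(r, t) = -t
d(Q) = 3*(-9 + Q)/(2 + Q) (d(Q) = 3*((Q - 9)/(Q - 1*(-2))) = 3*((-9 + Q)/(Q + 2)) = 3*((-9 + Q)/(2 + Q)) = 3*(-9 + Q)/(2 + Q))
d(4)*(58 + C(3)) = (3*(-9 + 4)/(2 + 4))*(58 + 3) = (3*(-5)/6)*61 = (3*(1/6)*(-5))*61 = -5/2*61 = -305/2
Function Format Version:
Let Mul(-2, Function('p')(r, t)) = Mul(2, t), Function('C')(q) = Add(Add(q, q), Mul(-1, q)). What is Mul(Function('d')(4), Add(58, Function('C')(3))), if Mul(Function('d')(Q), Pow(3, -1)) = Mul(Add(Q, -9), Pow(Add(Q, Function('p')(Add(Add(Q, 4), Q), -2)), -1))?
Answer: Rational(-305, 2) ≈ -152.50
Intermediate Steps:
Function('C')(q) = q (Function('C')(q) = Add(Mul(2, q), Mul(-1, q)) = q)
Function('p')(r, t) = Mul(-1, t) (Function('p')(r, t) = Mul(Rational(-1, 2), Mul(2, t)) = Mul(-1, t))
Function('d')(Q) = Mul(3, Pow(Add(2, Q), -1), Add(-9, Q)) (Function('d')(Q) = Mul(3, Mul(Add(Q, -9), Pow(Add(Q, Mul(-1, -2)), -1))) = Mul(3, Mul(Add(-9, Q), Pow(Add(Q, 2), -1))) = Mul(3, Mul(Add(-9, Q), Pow(Add(2, Q), -1))) = Mul(3, Mul(Pow(Add(2, Q), -1), Add(-9, Q))) = Mul(3, Pow(Add(2, Q), -1), Add(-9, Q)))
Mul(Function('d')(4), Add(58, Function('C')(3))) = Mul(Mul(3, Pow(Add(2, 4), -1), Add(-9, 4)), Add(58, 3)) = Mul(Mul(3, Pow(6, -1), -5), 61) = Mul(Mul(3, Rational(1, 6), -5), 61) = Mul(Rational(-5, 2), 61) = Rational(-305, 2)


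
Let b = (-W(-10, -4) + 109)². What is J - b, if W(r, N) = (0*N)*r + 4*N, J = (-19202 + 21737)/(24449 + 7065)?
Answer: -492403715/31514 ≈ -15625.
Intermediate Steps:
J = 2535/31514 ≈ 0.080440
W(r, N) = 4*N (W(r, N) = 0*r + 4*N = 0 + 4*N = 4*N)
b = 15625 (b = (-4*(-4) + 109)² = (-1*(-16) + 109)² = (16 + 109)² = 125² = 15625)
J - b = 2535/31514 - 1*15625 = 2535/31514 - 15625 = -492403715/31514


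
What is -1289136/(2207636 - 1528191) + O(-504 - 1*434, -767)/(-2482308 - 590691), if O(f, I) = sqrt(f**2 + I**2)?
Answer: -1289136/679445 - sqrt(1468133)/3072999 ≈ -1.8977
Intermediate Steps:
O(f, I) = sqrt(I**2 + f**2)
-1289136/(2207636 - 1528191) + O(-504 - 1*434, -767)/(-2482308 - 590691) = -1289136/(2207636 - 1528191) + sqrt((-767)**2 + (-504 - 1*434)**2)/(-2482308 - 590691) = -1289136/679445 + sqrt(588289 + (-504 - 434)**2)/(-3072999) = -1289136*1/679445 + sqrt(588289 + (-938)**2)*(-1/3072999) = -1289136/679445 + sqrt(588289 + 879844)*(-1/3072999) = -1289136/679445 + sqrt(1468133)*(-1/3072999) = -1289136/679445 - sqrt(1468133)/3072999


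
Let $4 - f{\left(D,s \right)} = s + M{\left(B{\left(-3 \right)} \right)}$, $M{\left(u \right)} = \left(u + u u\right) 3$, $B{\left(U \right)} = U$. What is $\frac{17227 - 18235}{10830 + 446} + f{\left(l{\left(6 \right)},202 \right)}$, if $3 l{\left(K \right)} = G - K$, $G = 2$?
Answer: $- \frac{609156}{2819} \approx -216.09$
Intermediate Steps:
$M{\left(u \right)} = 3 u + 3 u^{2}$ ($M{\left(u \right)} = \left(u + u^{2}\right) 3 = 3 u + 3 u^{2}$)
$l{\left(K \right)} = \frac{2}{3} - \frac{K}{3}$ ($l{\left(K \right)} = \frac{2 - K}{3} = \frac{2}{3} - \frac{K}{3}$)
$f{\left(D,s \right)} = -14 - s$ ($f{\left(D,s \right)} = 4 - \left(s + 3 \left(-3\right) \left(1 - 3\right)\right) = 4 - \left(s + 3 \left(-3\right) \left(-2\right)\right) = 4 - \left(s + 18\right) = 4 - \left(18 + s\right) = -14 - s$)
$\frac{17227 - 18235}{10830 + 446} + f{\left(l{\left(6 \right)},202 \right)} = \frac{17227 - 18235}{10830 + 446} - 216 = - \frac{1008}{11276} - 216 = \left(-1008\right) \frac{1}{11276} - 216 = - \frac{252}{2819} - 216 = - \frac{609156}{2819}$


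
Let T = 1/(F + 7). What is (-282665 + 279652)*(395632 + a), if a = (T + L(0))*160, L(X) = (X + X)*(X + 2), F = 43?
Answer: -5960244288/5 ≈ -1.1920e+9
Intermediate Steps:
L(X) = 2*X*(2 + X) (L(X) = (2*X)*(2 + X) = 2*X*(2 + X))
T = 1/50 (T = 1/(43 + 7) = 1/50 ≈ 0.020000)
a = 16/5 (a = (1/50 + 2*0*(2 + 0))*160 = (1/50 + 2*0*2)*160 = (1/50 + 0)*160 = (1/50)*160 = 16/5 ≈ 3.2000)
(-282665 + 279652)*(395632 + a) = (-282665 + 279652)*(395632 + 16/5) = -3013*1978176/5 = -5960244288/5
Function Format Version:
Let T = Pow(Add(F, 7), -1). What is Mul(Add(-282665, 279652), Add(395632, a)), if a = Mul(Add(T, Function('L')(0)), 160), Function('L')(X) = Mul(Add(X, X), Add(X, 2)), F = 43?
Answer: Rational(-5960244288, 5) ≈ -1.1920e+9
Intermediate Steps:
Function('L')(X) = Mul(2, X, Add(2, X)) (Function('L')(X) = Mul(Mul(2, X), Add(2, X)) = Mul(2, X, Add(2, X)))
T = Rational(1, 50) (T = Pow(Add(43, 7), -1) = Pow(50, -1) = Rational(1, 50) ≈ 0.020000)
a = Rational(16, 5) (a = Mul(Add(Rational(1, 50), Mul(2, 0, Add(2, 0))), 160) = Mul(Add(Rational(1, 50), Mul(2, 0, 2)), 160) = Mul(Add(Rational(1, 50), 0), 160) = Mul(Rational(1, 50), 160) = Rational(16, 5) ≈ 3.2000)
Mul(Add(-282665, 279652), Add(395632, a)) = Mul(Add(-282665, 279652), Add(395632, Rational(16, 5))) = Mul(-3013, Rational(1978176, 5)) = Rational(-5960244288, 5)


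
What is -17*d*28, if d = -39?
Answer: 18564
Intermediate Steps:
-17*d*28 = -17*(-39)*28 = 663*28 = 18564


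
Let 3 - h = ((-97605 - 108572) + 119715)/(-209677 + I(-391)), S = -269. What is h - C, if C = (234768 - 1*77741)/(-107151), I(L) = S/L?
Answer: 17802509958649/4392303682569 ≈ 4.0531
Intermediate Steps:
I(L) = -269/L
C = -157027/107151 (C = (234768 - 77741)*(-1/107151) = 157027*(-1/107151) = -157027/107151 ≈ -1.4655)
h = 106071836/40991719 (h = 3 - ((-97605 - 108572) + 119715)/(-209677 - 269/(-391)) = 3 - (-206177 + 119715)/(-209677 - 269*(-1/391)) = 3 - (-86462)/(-209677 + 269/391) = 3 - (-86462)/(-81983438/391) = 3 - (-86462)*(-391)/81983438 = 3 - 1*16903321/40991719 = 3 - 16903321/40991719 = 106071836/40991719 ≈ 2.5876)
h - C = 106071836/40991719 - 1*(-157027/107151) = 106071836/40991719 + 157027/107151 = 17802509958649/4392303682569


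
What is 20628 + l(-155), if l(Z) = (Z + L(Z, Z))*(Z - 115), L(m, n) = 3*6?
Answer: 57618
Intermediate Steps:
L(m, n) = 18
l(Z) = (-115 + Z)*(18 + Z) (l(Z) = (Z + 18)*(Z - 115) = (18 + Z)*(-115 + Z) = (-115 + Z)*(18 + Z))
20628 + l(-155) = 20628 + (-2070 + (-155)² - 97*(-155)) = 20628 + (-2070 + 24025 + 15035) = 20628 + 36990 = 57618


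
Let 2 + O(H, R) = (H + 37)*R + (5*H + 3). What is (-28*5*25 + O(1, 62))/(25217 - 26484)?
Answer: 1138/1267 ≈ 0.89818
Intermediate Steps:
O(H, R) = 1 + 5*H + R*(37 + H) (O(H, R) = -2 + ((H + 37)*R + (5*H + 3)) = -2 + ((37 + H)*R + (3 + 5*H)) = -2 + (R*(37 + H) + (3 + 5*H)) = -2 + (3 + 5*H + R*(37 + H)) = 1 + 5*H + R*(37 + H))
(-28*5*25 + O(1, 62))/(25217 - 26484) = (-28*5*25 + (1 + 5*1 + 37*62 + 1*62))/(25217 - 26484) = (-140*25 + (1 + 5 + 2294 + 62))/(-1267) = (-3500 + 2362)*(-1/1267) = -1138*(-1/1267) = 1138/1267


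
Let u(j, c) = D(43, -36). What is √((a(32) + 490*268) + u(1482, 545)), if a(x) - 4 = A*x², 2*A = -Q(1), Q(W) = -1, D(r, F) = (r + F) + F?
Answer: √131807 ≈ 363.05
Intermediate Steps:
D(r, F) = r + 2*F (D(r, F) = (F + r) + F = r + 2*F)
u(j, c) = -29 (u(j, c) = 43 + 2*(-36) = 43 - 72 = -29)
A = ½ (A = (-1*(-1))/2 = (½)*1 = ½ ≈ 0.50000)
a(x) = 4 + x²/2
√((a(32) + 490*268) + u(1482, 545)) = √(((4 + (½)*32²) + 490*268) - 29) = √(((4 + (½)*1024) + 131320) - 29) = √(((4 + 512) + 131320) - 29) = √((516 + 131320) - 29) = √(131836 - 29) = √131807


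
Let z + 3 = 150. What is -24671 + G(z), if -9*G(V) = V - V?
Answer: -24671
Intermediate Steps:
z = 147 (z = -3 + 150 = 147)
G(V) = 0 (G(V) = -(V - V)/9 = -1/9*0 = 0)
-24671 + G(z) = -24671 + 0 = -24671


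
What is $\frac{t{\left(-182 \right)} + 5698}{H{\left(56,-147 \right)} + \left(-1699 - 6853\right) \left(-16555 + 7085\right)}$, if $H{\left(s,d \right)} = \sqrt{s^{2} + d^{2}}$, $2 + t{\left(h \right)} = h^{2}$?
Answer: $\frac{209595494720}{437264362515257} - \frac{18116 \sqrt{505}}{437264362515257} \approx 0.00047933$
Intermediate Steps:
$t{\left(h \right)} = -2 + h^{2}$
$H{\left(s,d \right)} = \sqrt{d^{2} + s^{2}}$
$\frac{t{\left(-182 \right)} + 5698}{H{\left(56,-147 \right)} + \left(-1699 - 6853\right) \left(-16555 + 7085\right)} = \frac{\left(-2 + \left(-182\right)^{2}\right) + 5698}{\sqrt{\left(-147\right)^{2} + 56^{2}} + \left(-1699 - 6853\right) \left(-16555 + 7085\right)} = \frac{\left(-2 + 33124\right) + 5698}{\sqrt{21609 + 3136} - -80987440} = \frac{33122 + 5698}{\sqrt{24745} + 80987440} = \frac{38820}{7 \sqrt{505} + 80987440} = \frac{38820}{80987440 + 7 \sqrt{505}}$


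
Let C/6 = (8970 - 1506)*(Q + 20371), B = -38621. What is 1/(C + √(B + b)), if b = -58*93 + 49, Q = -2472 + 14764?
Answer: 8217864/12020925392604535 - I*√43966/2139724719883607230 ≈ 6.8363e-10 - 9.7994e-17*I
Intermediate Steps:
Q = 12292
b = -5345 (b = -5394 + 49 = -5345)
C = 1462779792 (C = 6*((8970 - 1506)*(12292 + 20371)) = 6*(7464*32663) = 6*243796632 = 1462779792)
1/(C + √(B + b)) = 1/(1462779792 + √(-38621 - 5345)) = 1/(1462779792 + √(-43966)) = 1/(1462779792 + I*√43966)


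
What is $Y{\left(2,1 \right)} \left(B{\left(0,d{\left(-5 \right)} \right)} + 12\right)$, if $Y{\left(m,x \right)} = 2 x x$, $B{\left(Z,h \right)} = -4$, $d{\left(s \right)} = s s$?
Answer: $16$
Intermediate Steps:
$d{\left(s \right)} = s^{2}$
$Y{\left(m,x \right)} = 2 x^{2}$
$Y{\left(2,1 \right)} \left(B{\left(0,d{\left(-5 \right)} \right)} + 12\right) = 2 \cdot 1^{2} \left(-4 + 12\right) = 2 \cdot 1 \cdot 8 = 2 \cdot 8 = 16$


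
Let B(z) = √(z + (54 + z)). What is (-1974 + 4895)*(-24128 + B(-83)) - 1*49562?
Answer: -70527450 + 11684*I*√7 ≈ -7.0527e+7 + 30913.0*I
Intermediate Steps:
B(z) = √(54 + 2*z)
(-1974 + 4895)*(-24128 + B(-83)) - 1*49562 = (-1974 + 4895)*(-24128 + √(54 + 2*(-83))) - 1*49562 = 2921*(-24128 + √(54 - 166)) - 49562 = 2921*(-24128 + √(-112)) - 49562 = 2921*(-24128 + 4*I*√7) - 49562 = (-70477888 + 11684*I*√7) - 49562 = -70527450 + 11684*I*√7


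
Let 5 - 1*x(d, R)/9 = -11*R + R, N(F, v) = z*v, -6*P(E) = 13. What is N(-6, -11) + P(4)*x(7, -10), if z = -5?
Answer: 3815/2 ≈ 1907.5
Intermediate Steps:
P(E) = -13/6 (P(E) = -⅙*13 = -13/6)
N(F, v) = -5*v
x(d, R) = 45 + 90*R (x(d, R) = 45 - 9*(-11*R + R) = 45 - (-90)*R = 45 + 90*R)
N(-6, -11) + P(4)*x(7, -10) = -5*(-11) - 13*(45 + 90*(-10))/6 = 55 - 13*(45 - 900)/6 = 55 - 13/6*(-855) = 55 + 3705/2 = 3815/2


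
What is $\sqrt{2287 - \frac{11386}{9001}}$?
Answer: $\frac{3 \sqrt{20576186989}}{9001} \approx 47.809$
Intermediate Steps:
$\sqrt{2287 - \frac{11386}{9001}} = \sqrt{\frac{20573901}{9001}} = \frac{3 \sqrt{20576186989}}{9001}$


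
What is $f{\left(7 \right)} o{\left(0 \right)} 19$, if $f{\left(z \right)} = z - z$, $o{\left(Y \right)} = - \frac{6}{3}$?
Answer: $0$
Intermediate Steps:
$o{\left(Y \right)} = -2$ ($o{\left(Y \right)} = \left(-6\right) \frac{1}{3} = -2$)
$f{\left(z \right)} = 0$
$f{\left(7 \right)} o{\left(0 \right)} 19 = 0 \left(-2\right) 19 = 0 \cdot 19 = 0$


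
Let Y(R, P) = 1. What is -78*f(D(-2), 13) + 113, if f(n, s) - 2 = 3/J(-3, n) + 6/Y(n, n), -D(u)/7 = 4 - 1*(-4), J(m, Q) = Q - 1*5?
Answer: -30937/61 ≈ -507.16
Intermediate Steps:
J(m, Q) = -5 + Q (J(m, Q) = Q - 5 = -5 + Q)
D(u) = -56 (D(u) = -7*(4 - 1*(-4)) = -7*(4 + 4) = -7*8 = -56)
f(n, s) = 8 + 3/(-5 + n) (f(n, s) = 2 + (3/(-5 + n) + 6/1) = 2 + (3/(-5 + n) + 6*1) = 2 + (3/(-5 + n) + 6) = 2 + (6 + 3/(-5 + n)) = 8 + 3/(-5 + n))
-78*f(D(-2), 13) + 113 = -78*(-37 + 8*(-56))/(-5 - 56) + 113 = -78*(-37 - 448)/(-61) + 113 = -(-78)*(-485)/61 + 113 = -78*485/61 + 113 = -37830/61 + 113 = -30937/61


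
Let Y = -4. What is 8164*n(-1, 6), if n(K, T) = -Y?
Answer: 32656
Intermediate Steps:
n(K, T) = 4 (n(K, T) = -1*(-4) = 4)
8164*n(-1, 6) = 8164*4 = 32656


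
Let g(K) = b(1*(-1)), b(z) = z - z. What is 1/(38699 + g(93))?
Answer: 1/38699 ≈ 2.5840e-5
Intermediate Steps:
b(z) = 0
g(K) = 0
1/(38699 + g(93)) = 1/(38699 + 0) = 1/38699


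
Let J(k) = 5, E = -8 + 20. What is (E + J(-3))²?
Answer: 289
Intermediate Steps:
E = 12
(E + J(-3))² = (12 + 5)² = 17² = 289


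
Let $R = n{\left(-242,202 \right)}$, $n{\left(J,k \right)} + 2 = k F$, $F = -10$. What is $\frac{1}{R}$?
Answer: $- \frac{1}{2022} \approx -0.00049456$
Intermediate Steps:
$n{\left(J,k \right)} = -2 - 10 k$ ($n{\left(J,k \right)} = -2 + k \left(-10\right) = -2 - 10 k$)
$R = -2022$ ($R = -2 - 2020 = -2022$)
$\frac{1}{R} = \frac{1}{-2022} = - \frac{1}{2022}$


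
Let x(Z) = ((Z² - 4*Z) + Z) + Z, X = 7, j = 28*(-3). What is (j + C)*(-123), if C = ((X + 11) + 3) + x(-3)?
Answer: 5904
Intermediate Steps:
j = -84
x(Z) = Z² - 2*Z (x(Z) = (Z² - 3*Z) + Z = Z² - 2*Z)
C = 36 (C = ((7 + 11) + 3) - 3*(-2 - 3) = (18 + 3) - 3*(-5) = 21 + 15 = 36)
(j + C)*(-123) = (-84 + 36)*(-123) = -48*(-123) = 5904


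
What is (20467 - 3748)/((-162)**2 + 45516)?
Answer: 5573/23920 ≈ 0.23299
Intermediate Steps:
(20467 - 3748)/((-162)**2 + 45516) = 16719/(26244 + 45516) = 16719/71760 = 16719*(1/71760) = 5573/23920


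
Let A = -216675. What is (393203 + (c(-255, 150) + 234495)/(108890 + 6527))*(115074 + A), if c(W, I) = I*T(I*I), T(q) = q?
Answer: -4611254872753746/115417 ≈ -3.9953e+10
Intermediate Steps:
c(W, I) = I³ (c(W, I) = I*(I*I) = I*I² = I³)
(393203 + (c(-255, 150) + 234495)/(108890 + 6527))*(115074 + A) = (393203 + (150³ + 234495)/(108890 + 6527))*(115074 - 216675) = (393203 + (3375000 + 234495)/115417)*(-101601) = (393203 + 3609495*(1/115417))*(-101601) = (393203 + 3609495/115417)*(-101601) = (45385920146/115417)*(-101601) = -4611254872753746/115417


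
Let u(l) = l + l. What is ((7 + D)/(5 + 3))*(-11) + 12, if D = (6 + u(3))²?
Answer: -1565/8 ≈ -195.63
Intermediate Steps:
u(l) = 2*l
D = 144 (D = (6 + 2*3)² = (6 + 6)² = 12² = 144)
((7 + D)/(5 + 3))*(-11) + 12 = ((7 + 144)/(5 + 3))*(-11) + 12 = (151/8)*(-11) + 12 = -1661/8 + 12 = -1565/8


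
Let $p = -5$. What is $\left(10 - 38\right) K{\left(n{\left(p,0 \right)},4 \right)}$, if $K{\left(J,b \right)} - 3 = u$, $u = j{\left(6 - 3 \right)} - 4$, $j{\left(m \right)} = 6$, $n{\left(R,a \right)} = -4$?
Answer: $-140$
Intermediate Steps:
$u = 2$ ($u = 6 - 4 = 2$)
$K{\left(J,b \right)} = 5$ ($K{\left(J,b \right)} = 3 + 2 = 5$)
$\left(10 - 38\right) K{\left(n{\left(p,0 \right)},4 \right)} = \left(10 - 38\right) 5 = \left(-28\right) 5 = -140$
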